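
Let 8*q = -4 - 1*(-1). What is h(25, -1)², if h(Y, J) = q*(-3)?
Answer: 81/64 ≈ 1.2656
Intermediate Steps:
q = -3/8 (q = (-4 - 1*(-1))/8 = (-4 + 1)/8 = (⅛)*(-3) = -3/8 ≈ -0.37500)
h(Y, J) = 9/8 (h(Y, J) = -3/8*(-3) = 9/8)
h(25, -1)² = (9/8)² = 81/64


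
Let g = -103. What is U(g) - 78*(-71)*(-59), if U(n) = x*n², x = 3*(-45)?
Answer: -1758957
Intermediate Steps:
x = -135
U(n) = -135*n²
U(g) - 78*(-71)*(-59) = -135*(-103)² - 78*(-71)*(-59) = -135*10609 - (-5538)*(-59) = -1432215 - 1*326742 = -1432215 - 326742 = -1758957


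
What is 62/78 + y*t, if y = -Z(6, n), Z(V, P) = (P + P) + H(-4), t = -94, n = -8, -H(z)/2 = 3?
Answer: -80621/39 ≈ -2067.2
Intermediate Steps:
H(z) = -6 (H(z) = -2*3 = -6)
Z(V, P) = -6 + 2*P (Z(V, P) = (P + P) - 6 = 2*P - 6 = -6 + 2*P)
y = 22 (y = -(-6 + 2*(-8)) = -(-6 - 16) = -1*(-22) = 22)
62/78 + y*t = 62/78 + 22*(-94) = 62*(1/78) - 2068 = 31/39 - 2068 = -80621/39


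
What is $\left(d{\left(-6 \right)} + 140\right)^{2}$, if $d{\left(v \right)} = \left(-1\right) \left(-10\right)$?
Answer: $22500$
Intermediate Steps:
$d{\left(v \right)} = 10$
$\left(d{\left(-6 \right)} + 140\right)^{2} = \left(10 + 140\right)^{2} = 150^{2} = 22500$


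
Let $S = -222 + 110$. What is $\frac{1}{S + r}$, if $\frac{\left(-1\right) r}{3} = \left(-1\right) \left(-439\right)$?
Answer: $- \frac{1}{1429} \approx -0.00069979$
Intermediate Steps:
$r = -1317$ ($r = - 3 \left(\left(-1\right) \left(-439\right)\right) = \left(-3\right) 439 = -1317$)
$S = -112$
$\frac{1}{S + r} = \frac{1}{-112 - 1317} = \frac{1}{-1429} = - \frac{1}{1429}$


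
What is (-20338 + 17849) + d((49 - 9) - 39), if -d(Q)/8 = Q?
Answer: -2497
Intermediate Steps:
d(Q) = -8*Q
(-20338 + 17849) + d((49 - 9) - 39) = (-20338 + 17849) - 8*((49 - 9) - 39) = -2489 - 8*(40 - 39) = -2489 - 8*1 = -2489 - 8 = -2497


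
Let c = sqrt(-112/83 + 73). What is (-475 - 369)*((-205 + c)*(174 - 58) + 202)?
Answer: 19899832 - 97904*sqrt(493601)/83 ≈ 1.9071e+7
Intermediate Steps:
c = sqrt(493601)/83 (c = sqrt(-112*1/83 + 73) = sqrt(-112/83 + 73) = sqrt(5947/83) = sqrt(493601)/83 ≈ 8.4647)
(-475 - 369)*((-205 + c)*(174 - 58) + 202) = (-475 - 369)*((-205 + sqrt(493601)/83)*(174 - 58) + 202) = -844*((-205 + sqrt(493601)/83)*116 + 202) = -844*((-23780 + 116*sqrt(493601)/83) + 202) = -844*(-23578 + 116*sqrt(493601)/83) = 19899832 - 97904*sqrt(493601)/83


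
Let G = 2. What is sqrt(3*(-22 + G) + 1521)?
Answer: sqrt(1461) ≈ 38.223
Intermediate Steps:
sqrt(3*(-22 + G) + 1521) = sqrt(3*(-22 + 2) + 1521) = sqrt(3*(-20) + 1521) = sqrt(-60 + 1521) = sqrt(1461)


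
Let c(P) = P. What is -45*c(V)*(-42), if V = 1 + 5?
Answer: 11340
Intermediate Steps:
V = 6
-45*c(V)*(-42) = -45*6*(-42) = -270*(-42) = 11340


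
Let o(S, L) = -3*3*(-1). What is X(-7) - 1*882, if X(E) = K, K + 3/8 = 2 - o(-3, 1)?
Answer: -7115/8 ≈ -889.38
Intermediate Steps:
o(S, L) = 9 (o(S, L) = -9*(-1) = 9)
K = -59/8 (K = -3/8 + (2 - 1*9) = -3/8 + (2 - 9) = -3/8 - 7 = -59/8 ≈ -7.3750)
X(E) = -59/8
X(-7) - 1*882 = -59/8 - 1*882 = -59/8 - 882 = -7115/8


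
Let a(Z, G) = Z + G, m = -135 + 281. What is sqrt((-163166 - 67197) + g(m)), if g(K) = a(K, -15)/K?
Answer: I*sqrt(4910398582)/146 ≈ 479.96*I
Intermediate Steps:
m = 146
a(Z, G) = G + Z
g(K) = (-15 + K)/K
sqrt((-163166 - 67197) + g(m)) = sqrt((-163166 - 67197) + (-15 + 146)/146) = sqrt(-230363 + (1/146)*131) = sqrt(-230363 + 131/146) = sqrt(-33632867/146) = I*sqrt(4910398582)/146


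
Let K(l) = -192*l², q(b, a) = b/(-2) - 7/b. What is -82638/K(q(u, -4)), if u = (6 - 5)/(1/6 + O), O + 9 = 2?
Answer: 208371717/1111089800 ≈ 0.18754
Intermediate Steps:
O = -7 (O = -9 + 2 = -7)
u = -6/41 (u = (6 - 5)/(1/6 - 7) = 1/(⅙ - 7) = 1/(-41/6) = 1*(-6/41) = -6/41 ≈ -0.14634)
q(b, a) = -7/b - b/2 (q(b, a) = b*(-½) - 7/b = -b/2 - 7/b = -7/b - b/2)
-82638/K(q(u, -4)) = -82638*(-1/(192*(-7/(-6/41) - ½*(-6/41))²)) = -82638*(-1/(192*(-7*(-41/6) + 3/41)²)) = -82638*(-1/(192*(287/6 + 3/41)²)) = -82638/((-192*(11785/246)²)) = -82638/((-192*138886225/60516)) = -82638/(-2222179600/5043) = -82638*(-5043/2222179600) = 208371717/1111089800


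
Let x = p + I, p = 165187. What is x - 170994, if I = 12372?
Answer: 6565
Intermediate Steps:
x = 177559 (x = 165187 + 12372 = 177559)
x - 170994 = 177559 - 170994 = 6565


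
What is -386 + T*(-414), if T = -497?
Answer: 205372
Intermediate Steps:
-386 + T*(-414) = -386 - 497*(-414) = -386 + 205758 = 205372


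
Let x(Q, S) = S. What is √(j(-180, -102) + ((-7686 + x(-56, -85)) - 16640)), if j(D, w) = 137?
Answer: I*√24274 ≈ 155.8*I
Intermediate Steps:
√(j(-180, -102) + ((-7686 + x(-56, -85)) - 16640)) = √(137 + ((-7686 - 85) - 16640)) = √(137 + (-7771 - 16640)) = √(137 - 24411) = √(-24274) = I*√24274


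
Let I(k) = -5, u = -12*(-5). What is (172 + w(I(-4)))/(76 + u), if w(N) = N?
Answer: 167/136 ≈ 1.2279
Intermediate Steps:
u = 60
(172 + w(I(-4)))/(76 + u) = (172 - 5)/(76 + 60) = 167/136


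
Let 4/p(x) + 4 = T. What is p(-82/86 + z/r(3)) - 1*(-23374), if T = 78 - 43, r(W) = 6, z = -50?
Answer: 724598/31 ≈ 23374.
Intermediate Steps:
T = 35
p(x) = 4/31 (p(x) = 4/(-4 + 35) = 4/31)
p(-82/86 + z/r(3)) - 1*(-23374) = 4/31 - 1*(-23374) = 4/31 + 23374 = 724598/31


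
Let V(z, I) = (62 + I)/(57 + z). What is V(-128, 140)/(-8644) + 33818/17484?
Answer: 1297403125/670646901 ≈ 1.9346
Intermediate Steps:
V(z, I) = (62 + I)/(57 + z)
V(-128, 140)/(-8644) + 33818/17484 = ((62 + 140)/(57 - 128))/(-8644) + 33818/17484 = (202/(-71))*(-1/8644) + 33818*(1/17484) = -1/71*202*(-1/8644) + 16909/8742 = -202/71*(-1/8644) + 16909/8742 = 101/306862 + 16909/8742 = 1297403125/670646901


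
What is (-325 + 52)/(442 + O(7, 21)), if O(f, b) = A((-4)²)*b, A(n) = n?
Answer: -273/778 ≈ -0.35090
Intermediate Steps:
O(f, b) = 16*b (O(f, b) = (-4)²*b = 16*b)
(-325 + 52)/(442 + O(7, 21)) = (-325 + 52)/(442 + 16*21) = -273/(442 + 336) = -273/778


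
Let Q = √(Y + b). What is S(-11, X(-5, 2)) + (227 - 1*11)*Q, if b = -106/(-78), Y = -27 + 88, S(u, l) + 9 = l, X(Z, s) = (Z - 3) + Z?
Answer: -22 + 576*√1482/13 ≈ 1683.7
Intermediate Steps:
X(Z, s) = -3 + 2*Z (X(Z, s) = (-3 + Z) + Z = -3 + 2*Z)
S(u, l) = -9 + l
Y = 61
b = 53/39 (b = -106*(-1/78) = 53/39 ≈ 1.3590)
Q = 8*√1482/39 (Q = √(61 + 53/39) = √(2432/39) = 8*√1482/39 ≈ 7.8968)
S(-11, X(-5, 2)) + (227 - 1*11)*Q = (-9 + (-3 + 2*(-5))) + (227 - 1*11)*(8*√1482/39) = (-9 + (-3 - 10)) + (227 - 11)*(8*√1482/39) = (-9 - 13) + 216*(8*√1482/39) = -22 + 576*√1482/13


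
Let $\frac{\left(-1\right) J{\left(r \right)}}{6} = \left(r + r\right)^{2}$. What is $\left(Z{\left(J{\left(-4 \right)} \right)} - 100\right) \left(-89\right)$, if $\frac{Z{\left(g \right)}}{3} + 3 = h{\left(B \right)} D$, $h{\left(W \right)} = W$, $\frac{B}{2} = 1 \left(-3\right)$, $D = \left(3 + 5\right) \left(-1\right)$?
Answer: $-3115$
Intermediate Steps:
$D = -8$ ($D = 8 \left(-1\right) = -8$)
$B = -6$ ($B = 2 \cdot 1 \left(-3\right) = 2 \left(-3\right) = -6$)
$J{\left(r \right)} = - 24 r^{2}$ ($J{\left(r \right)} = - 6 \left(r + r\right)^{2} = - 6 \left(2 r\right)^{2} = - 6 \cdot 4 r^{2} = - 24 r^{2}$)
$Z{\left(g \right)} = 135$ ($Z{\left(g \right)} = -9 + 3 \left(\left(-6\right) \left(-8\right)\right) = -9 + 3 \cdot 48 = -9 + 144 = 135$)
$\left(Z{\left(J{\left(-4 \right)} \right)} - 100\right) \left(-89\right) = \left(135 - 100\right) \left(-89\right) = 35 \left(-89\right) = -3115$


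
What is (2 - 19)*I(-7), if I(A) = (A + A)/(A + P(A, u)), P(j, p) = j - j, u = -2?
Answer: -34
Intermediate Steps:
P(j, p) = 0
I(A) = 2 (I(A) = (A + A)/(A + 0) = (2*A)/A = 2)
(2 - 19)*I(-7) = (2 - 19)*2 = -17*2 = -34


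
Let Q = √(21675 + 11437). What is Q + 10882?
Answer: 10882 + 2*√8278 ≈ 11064.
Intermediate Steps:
Q = 2*√8278 (Q = √33112 = 2*√8278 ≈ 181.97)
Q + 10882 = 2*√8278 + 10882 = 10882 + 2*√8278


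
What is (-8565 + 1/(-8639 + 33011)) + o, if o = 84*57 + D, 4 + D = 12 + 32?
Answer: -91078163/24372 ≈ -3737.0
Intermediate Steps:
D = 40 (D = -4 + (12 + 32) = -4 + 44 = 40)
o = 4828 (o = 84*57 + 40 = 4788 + 40 = 4828)
(-8565 + 1/(-8639 + 33011)) + o = (-8565 + 1/(-8639 + 33011)) + 4828 = (-8565 + 1/24372) + 4828 = -208746179/24372 + 4828 = -91078163/24372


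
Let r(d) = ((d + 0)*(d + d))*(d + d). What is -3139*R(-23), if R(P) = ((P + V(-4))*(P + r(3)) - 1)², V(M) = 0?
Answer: -12009613104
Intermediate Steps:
r(d) = 4*d³ (r(d) = (d*(2*d))*(2*d) = (2*d²)*(2*d) = 4*d³)
R(P) = (-1 + P*(108 + P))² (R(P) = ((P + 0)*(P + 4*3³) - 1)² = (P*(P + 4*27) - 1)² = (P*(P + 108) - 1)² = (P*(108 + P) - 1)² = (-1 + P*(108 + P))²)
-3139*R(-23) = -3139*(-1 + (-23)² + 108*(-23))² = -3139*(-1 + 529 - 2484)² = -3139*(-1956)² = -3139*3825936 = -12009613104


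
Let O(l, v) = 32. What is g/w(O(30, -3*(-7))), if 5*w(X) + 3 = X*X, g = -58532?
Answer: -292660/1021 ≈ -286.64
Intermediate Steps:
w(X) = -3/5 + X**2/5 (w(X) = -3/5 + (X*X)/5 = -3/5 + X**2/5)
g/w(O(30, -3*(-7))) = -58532/(-3/5 + (1/5)*32**2) = -58532/(-3/5 + (1/5)*1024) = -58532/(-3/5 + 1024/5) = -58532/1021/5 = -58532*5/1021 = -292660/1021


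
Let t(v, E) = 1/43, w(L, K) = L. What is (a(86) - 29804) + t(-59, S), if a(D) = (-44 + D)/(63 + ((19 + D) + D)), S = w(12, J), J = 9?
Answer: -162758614/5461 ≈ -29804.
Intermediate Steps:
S = 12
t(v, E) = 1/43
a(D) = (-44 + D)/(82 + 2*D) (a(D) = (-44 + D)/(63 + (19 + 2*D)) = (-44 + D)/(82 + 2*D))
(a(86) - 29804) + t(-59, S) = ((-44 + 86)/(2*(41 + 86)) - 29804) + 1/43 = ((½)*42/127 - 29804) + 1/43 = ((½)*(1/127)*42 - 29804) + 1/43 = (21/127 - 29804) + 1/43 = -3785087/127 + 1/43 = -162758614/5461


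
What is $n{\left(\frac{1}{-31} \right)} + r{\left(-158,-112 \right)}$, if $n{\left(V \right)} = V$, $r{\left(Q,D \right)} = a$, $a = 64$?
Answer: $\frac{1983}{31} \approx 63.968$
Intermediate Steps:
$r{\left(Q,D \right)} = 64$
$n{\left(\frac{1}{-31} \right)} + r{\left(-158,-112 \right)} = \frac{1}{-31} + 64 = - \frac{1}{31} + 64 = \frac{1983}{31}$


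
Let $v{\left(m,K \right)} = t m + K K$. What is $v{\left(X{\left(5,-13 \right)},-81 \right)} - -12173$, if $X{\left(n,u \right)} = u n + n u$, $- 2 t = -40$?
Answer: $16134$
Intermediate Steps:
$t = 20$ ($t = \left(- \frac{1}{2}\right) \left(-40\right) = 20$)
$X{\left(n,u \right)} = 2 n u$ ($X{\left(n,u \right)} = n u + n u = 2 n u$)
$v{\left(m,K \right)} = K^{2} + 20 m$ ($v{\left(m,K \right)} = 20 m + K K = 20 m + K^{2} = K^{2} + 20 m$)
$v{\left(X{\left(5,-13 \right)},-81 \right)} - -12173 = \left(\left(-81\right)^{2} + 20 \cdot 2 \cdot 5 \left(-13\right)\right) - -12173 = \left(6561 + 20 \left(-130\right)\right) + 12173 = \left(6561 - 2600\right) + 12173 = 3961 + 12173 = 16134$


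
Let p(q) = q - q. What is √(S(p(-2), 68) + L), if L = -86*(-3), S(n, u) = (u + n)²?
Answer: √4882 ≈ 69.871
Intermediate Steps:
p(q) = 0
S(n, u) = (n + u)²
L = 258
√(S(p(-2), 68) + L) = √((0 + 68)² + 258) = √(68² + 258) = √(4624 + 258) = √4882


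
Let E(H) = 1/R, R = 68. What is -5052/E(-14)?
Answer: -343536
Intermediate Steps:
E(H) = 1/68
-5052/E(-14) = -5052/1/68 = -5052*68 = -343536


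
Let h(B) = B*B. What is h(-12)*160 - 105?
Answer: 22935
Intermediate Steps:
h(B) = B²
h(-12)*160 - 105 = (-12)²*160 - 105 = 144*160 - 105 = 23040 - 105 = 22935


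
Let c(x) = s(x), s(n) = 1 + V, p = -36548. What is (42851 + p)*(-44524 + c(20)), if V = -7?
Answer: -280672590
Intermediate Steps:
s(n) = -6 (s(n) = 1 - 7 = -6)
c(x) = -6
(42851 + p)*(-44524 + c(20)) = (42851 - 36548)*(-44524 - 6) = 6303*(-44530) = -280672590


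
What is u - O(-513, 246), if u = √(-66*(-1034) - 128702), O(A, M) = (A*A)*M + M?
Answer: -64739820 + I*√60458 ≈ -6.474e+7 + 245.88*I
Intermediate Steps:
O(A, M) = M + M*A² (O(A, M) = A²*M + M = M*A² + M = M + M*A²)
u = I*√60458 (u = √(68244 - 128702) = √(-60458) = I*√60458 ≈ 245.88*I)
u - O(-513, 246) = I*√60458 - 246*(1 + (-513)²) = I*√60458 - 246*(1 + 263169) = I*√60458 - 246*263170 = I*√60458 - 1*64739820 = I*√60458 - 64739820 = -64739820 + I*√60458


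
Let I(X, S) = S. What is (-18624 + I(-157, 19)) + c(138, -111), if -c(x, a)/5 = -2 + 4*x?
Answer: -21355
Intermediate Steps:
c(x, a) = 10 - 20*x (c(x, a) = -5*(-2 + 4*x) = 10 - 20*x)
(-18624 + I(-157, 19)) + c(138, -111) = (-18624 + 19) + (10 - 20*138) = -18605 + (10 - 2760) = -18605 - 2750 = -21355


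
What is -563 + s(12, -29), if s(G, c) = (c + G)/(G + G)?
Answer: -13529/24 ≈ -563.71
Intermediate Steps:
s(G, c) = (G + c)/(2*G) (s(G, c) = (G + c)/((2*G)) = (G + c)*(1/(2*G)) = (G + c)/(2*G))
-563 + s(12, -29) = -563 + (½)*(12 - 29)/12 = -563 + (½)*(1/12)*(-17) = -563 - 17/24 = -13529/24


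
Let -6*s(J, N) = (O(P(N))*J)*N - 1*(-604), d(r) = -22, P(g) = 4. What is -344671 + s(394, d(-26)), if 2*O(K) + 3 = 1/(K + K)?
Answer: -2774787/8 ≈ -3.4685e+5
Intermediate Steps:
O(K) = -3/2 + 1/(4*K) (O(K) = -3/2 + 1/(2*(K + K)) = -3/2 + 1/(2*((2*K))) = -3/2 + (1/(2*K))/2 = -3/2 + 1/(4*K))
s(J, N) = -302/3 + 23*J*N/96 (s(J, N) = -((((1/4)*(1 - 6*4)/4)*J)*N - 1*(-604))/6 = -((((1/4)*(1/4)*(1 - 24))*J)*N + 604)/6 = -((((1/4)*(1/4)*(-23))*J)*N + 604)/6 = -((-23*J/16)*N + 604)/6 = -(-23*J*N/16 + 604)/6 = -(604 - 23*J*N/16)/6 = -302/3 + 23*J*N/96)
-344671 + s(394, d(-26)) = -344671 + (-302/3 + (23/96)*394*(-22)) = -344671 + (-302/3 - 49841/24) = -344671 - 17419/8 = -2774787/8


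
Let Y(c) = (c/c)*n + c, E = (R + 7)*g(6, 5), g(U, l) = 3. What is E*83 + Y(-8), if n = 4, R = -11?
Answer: -1000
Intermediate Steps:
E = -12 (E = (-11 + 7)*3 = -4*3 = -12)
Y(c) = 4 + c (Y(c) = (c/c)*4 + c = 1*4 + c = 4 + c)
E*83 + Y(-8) = -12*83 + (4 - 8) = -996 - 4 = -1000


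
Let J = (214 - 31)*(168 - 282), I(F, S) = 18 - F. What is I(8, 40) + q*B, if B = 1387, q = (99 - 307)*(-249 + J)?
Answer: 6090439066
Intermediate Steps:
J = -20862 (J = 183*(-114) = -20862)
q = 4391088 (q = (99 - 307)*(-249 - 20862) = -208*(-21111) = 4391088)
I(8, 40) + q*B = (18 - 1*8) + 4391088*1387 = (18 - 8) + 6090439056 = 10 + 6090439056 = 6090439066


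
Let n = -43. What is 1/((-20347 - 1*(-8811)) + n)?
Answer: -1/11579 ≈ -8.6363e-5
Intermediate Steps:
1/((-20347 - 1*(-8811)) + n) = 1/((-20347 - 1*(-8811)) - 43) = 1/((-20347 + 8811) - 43) = 1/(-11536 - 43) = 1/(-11579) = -1/11579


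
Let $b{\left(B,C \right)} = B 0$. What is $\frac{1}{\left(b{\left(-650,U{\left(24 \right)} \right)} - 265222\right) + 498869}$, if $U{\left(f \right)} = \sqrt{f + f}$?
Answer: $\frac{1}{233647} \approx 4.28 \cdot 10^{-6}$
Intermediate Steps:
$U{\left(f \right)} = \sqrt{2} \sqrt{f}$ ($U{\left(f \right)} = \sqrt{2 f} = \sqrt{2} \sqrt{f}$)
$b{\left(B,C \right)} = 0$
$\frac{1}{\left(b{\left(-650,U{\left(24 \right)} \right)} - 265222\right) + 498869} = \frac{1}{\left(0 - 265222\right) + 498869} = \frac{1}{-265222 + 498869} = \frac{1}{233647}$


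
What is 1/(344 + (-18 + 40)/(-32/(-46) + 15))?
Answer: 361/124690 ≈ 0.0028952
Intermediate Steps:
1/(344 + (-18 + 40)/(-32/(-46) + 15)) = 1/(344 + 22/(-32*(-1/46) + 15)) = 1/(344 + 22/(16/23 + 15)) = 1/(344 + 22/(361/23)) = 1/(344 + 22*(23/361)) = 1/(344 + 506/361) = 1/(124690/361) = 361/124690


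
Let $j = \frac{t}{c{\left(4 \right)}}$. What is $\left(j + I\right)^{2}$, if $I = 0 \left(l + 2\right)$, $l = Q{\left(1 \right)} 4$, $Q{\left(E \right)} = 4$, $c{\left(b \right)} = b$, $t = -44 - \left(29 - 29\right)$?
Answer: $121$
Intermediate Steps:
$t = -44$ ($t = -44 - \left(29 - 29\right) = -44 - 0 = -44 + 0 = -44$)
$l = 16$ ($l = 4 \cdot 4 = 16$)
$I = 0$ ($I = 0 \left(16 + 2\right) = 0 \cdot 18 = 0$)
$j = -11$ ($j = - \frac{44}{4} = \left(-44\right) \frac{1}{4} = -11$)
$\left(j + I\right)^{2} = \left(-11 + 0\right)^{2} = \left(-11\right)^{2} = 121$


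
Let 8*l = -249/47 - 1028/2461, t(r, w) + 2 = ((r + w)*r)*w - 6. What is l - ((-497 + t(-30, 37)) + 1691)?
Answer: 6091751119/925336 ≈ 6583.3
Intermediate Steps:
t(r, w) = -8 + r*w*(r + w) (t(r, w) = -2 + (((r + w)*r)*w - 6) = -2 + ((r*(r + w))*w - 6) = -2 + (r*w*(r + w) - 6) = -2 + (-6 + r*w*(r + w)) = -8 + r*w*(r + w))
l = -661105/925336 (l = (-249/47 - 1028/2461)/8 = (1/8)*(-661105/115667) = -661105/925336 ≈ -0.71445)
l - ((-497 + t(-30, 37)) + 1691) = -661105/925336 - ((-497 + (-8 - 30*37**2 + 37*(-30)**2)) + 1691) = -661105/925336 - ((-497 + (-8 - 30*1369 + 37*900)) + 1691) = -661105/925336 - ((-497 + (-8 - 41070 + 33300)) + 1691) = -661105/925336 - ((-497 - 7778) + 1691) = -661105/925336 - (-8275 + 1691) = -661105/925336 - 1*(-6584) = -661105/925336 + 6584 = 6091751119/925336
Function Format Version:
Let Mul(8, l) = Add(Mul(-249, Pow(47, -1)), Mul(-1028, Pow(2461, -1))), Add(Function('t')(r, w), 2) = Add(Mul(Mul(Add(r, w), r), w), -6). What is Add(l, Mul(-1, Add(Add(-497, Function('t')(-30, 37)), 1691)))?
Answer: Rational(6091751119, 925336) ≈ 6583.3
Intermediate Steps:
Function('t')(r, w) = Add(-8, Mul(r, w, Add(r, w))) (Function('t')(r, w) = Add(-2, Add(Mul(Mul(Add(r, w), r), w), -6)) = Add(-2, Add(Mul(Mul(r, Add(r, w)), w), -6)) = Add(-2, Add(Mul(r, w, Add(r, w)), -6)) = Add(-2, Add(-6, Mul(r, w, Add(r, w)))) = Add(-8, Mul(r, w, Add(r, w))))
l = Rational(-661105, 925336) (l = Mul(Rational(1, 8), Add(Mul(-249, Pow(47, -1)), Mul(-1028, Pow(2461, -1)))) = Mul(Rational(1, 8), Add(Mul(-249, Rational(1, 47)), Mul(-1028, Rational(1, 2461)))) = Mul(Rational(1, 8), Add(Rational(-249, 47), Rational(-1028, 2461))) = Mul(Rational(1, 8), Rational(-661105, 115667)) = Rational(-661105, 925336) ≈ -0.71445)
Add(l, Mul(-1, Add(Add(-497, Function('t')(-30, 37)), 1691))) = Add(Rational(-661105, 925336), Mul(-1, Add(Add(-497, Add(-8, Mul(-30, Pow(37, 2)), Mul(37, Pow(-30, 2)))), 1691))) = Add(Rational(-661105, 925336), Mul(-1, Add(Add(-497, Add(-8, Mul(-30, 1369), Mul(37, 900))), 1691))) = Add(Rational(-661105, 925336), Mul(-1, Add(Add(-497, Add(-8, -41070, 33300)), 1691))) = Add(Rational(-661105, 925336), Mul(-1, Add(Add(-497, -7778), 1691))) = Add(Rational(-661105, 925336), Mul(-1, Add(-8275, 1691))) = Add(Rational(-661105, 925336), Mul(-1, -6584)) = Add(Rational(-661105, 925336), 6584) = Rational(6091751119, 925336)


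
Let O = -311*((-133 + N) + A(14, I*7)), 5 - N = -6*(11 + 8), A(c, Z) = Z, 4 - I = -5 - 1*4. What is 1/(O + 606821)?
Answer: 1/582874 ≈ 1.7156e-6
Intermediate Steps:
I = 13 (I = 4 - (-5 - 1*4) = 4 - (-5 - 4) = 4 - 1*(-9) = 4 + 9 = 13)
N = 119 (N = 5 - (-6)*(11 + 8) = 5 - (-6)*19 = 5 - 1*(-114) = 5 + 114 = 119)
O = -23947 (O = -311*((-133 + 119) + 13*7) = -311*(-14 + 91) = -311*77 = -23947)
1/(O + 606821) = 1/(-23947 + 606821) = 1/582874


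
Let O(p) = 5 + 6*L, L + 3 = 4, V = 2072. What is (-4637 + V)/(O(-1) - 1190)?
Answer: 285/131 ≈ 2.1756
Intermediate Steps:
L = 1 (L = -3 + 4 = 1)
O(p) = 11 (O(p) = 5 + 6*1 = 5 + 6 = 11)
(-4637 + V)/(O(-1) - 1190) = (-4637 + 2072)/(11 - 1190) = -2565/(-1179) = -2565*(-1/1179) = 285/131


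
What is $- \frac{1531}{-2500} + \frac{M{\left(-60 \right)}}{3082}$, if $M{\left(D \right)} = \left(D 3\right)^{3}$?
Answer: $- \frac{7287640729}{3852500} \approx -1891.7$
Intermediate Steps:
$M{\left(D \right)} = 27 D^{3}$ ($M{\left(D \right)} = \left(3 D\right)^{3} = 27 D^{3}$)
$- \frac{1531}{-2500} + \frac{M{\left(-60 \right)}}{3082} = - \frac{1531}{-2500} + \frac{27 \left(-60\right)^{3}}{3082} = \left(-1531\right) \left(- \frac{1}{2500}\right) + 27 \left(-216000\right) \frac{1}{3082} = \frac{1531}{2500} - \frac{2916000}{1541} = - \frac{7287640729}{3852500}$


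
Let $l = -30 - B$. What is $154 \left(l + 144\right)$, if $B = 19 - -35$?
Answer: $9240$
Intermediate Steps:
$B = 54$ ($B = 19 + 35 = 54$)
$l = -84$ ($l = -30 - 54 = -84$)
$154 \left(l + 144\right) = 154 \left(-84 + 144\right) = 154 \cdot 60 = 9240$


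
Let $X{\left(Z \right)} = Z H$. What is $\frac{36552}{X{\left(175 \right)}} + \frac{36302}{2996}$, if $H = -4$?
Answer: $- \frac{1501757}{37450} \approx -40.1$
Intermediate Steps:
$X{\left(Z \right)} = - 4 Z$ ($X{\left(Z \right)} = Z \left(-4\right) = - 4 Z$)
$\frac{36552}{X{\left(175 \right)}} + \frac{36302}{2996} = \frac{36552}{\left(-4\right) 175} + \frac{36302}{2996} = \frac{36552}{-700} + 36302 \cdot \frac{1}{2996} = 36552 \left(- \frac{1}{700}\right) + \frac{2593}{214} = - \frac{9138}{175} + \frac{2593}{214} = - \frac{1501757}{37450}$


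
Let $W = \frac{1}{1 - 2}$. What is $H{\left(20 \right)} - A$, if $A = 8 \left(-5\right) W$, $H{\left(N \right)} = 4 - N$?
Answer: $-56$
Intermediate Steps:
$W = -1$ ($W = \frac{1}{-1} = -1$)
$A = 40$ ($A = 8 \left(-5\right) \left(-1\right) = \left(-40\right) \left(-1\right) = 40$)
$H{\left(20 \right)} - A = \left(4 - 20\right) - 40 = -16 - 40 = -56$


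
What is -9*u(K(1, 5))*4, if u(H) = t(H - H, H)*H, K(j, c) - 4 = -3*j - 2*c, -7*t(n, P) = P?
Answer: 2916/7 ≈ 416.57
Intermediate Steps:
t(n, P) = -P/7
K(j, c) = 4 - 3*j - 2*c (K(j, c) = 4 + (-3*j - 2*c) = 4 - 3*j - 2*c)
u(H) = -H**2/7 (u(H) = (-H/7)*H = -H**2/7)
-9*u(K(1, 5))*4 = -(-9)*(4 - 3*1 - 2*5)**2/7*4 = -(-9)*(4 - 3 - 10)**2/7*4 = -(-9)*(-9)**2/7*4 = -(-9)*81/7*4 = -9*(-81/7)*4 = (729/7)*4 = 2916/7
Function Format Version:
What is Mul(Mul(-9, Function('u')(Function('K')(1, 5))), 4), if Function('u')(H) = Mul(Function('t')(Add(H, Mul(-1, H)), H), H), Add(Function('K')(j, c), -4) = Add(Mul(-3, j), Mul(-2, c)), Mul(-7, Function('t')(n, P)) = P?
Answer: Rational(2916, 7) ≈ 416.57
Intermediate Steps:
Function('t')(n, P) = Mul(Rational(-1, 7), P)
Function('K')(j, c) = Add(4, Mul(-3, j), Mul(-2, c)) (Function('K')(j, c) = Add(4, Add(Mul(-3, j), Mul(-2, c))) = Add(4, Mul(-3, j), Mul(-2, c)))
Function('u')(H) = Mul(Rational(-1, 7), Pow(H, 2)) (Function('u')(H) = Mul(Mul(Rational(-1, 7), H), H) = Mul(Rational(-1, 7), Pow(H, 2)))
Mul(Mul(-9, Function('u')(Function('K')(1, 5))), 4) = Mul(Mul(-9, Mul(Rational(-1, 7), Pow(Add(4, Mul(-3, 1), Mul(-2, 5)), 2))), 4) = Mul(Mul(-9, Mul(Rational(-1, 7), Pow(Add(4, -3, -10), 2))), 4) = Mul(Mul(-9, Mul(Rational(-1, 7), Pow(-9, 2))), 4) = Mul(Mul(-9, Mul(Rational(-1, 7), 81)), 4) = Mul(Mul(-9, Rational(-81, 7)), 4) = Mul(Rational(729, 7), 4) = Rational(2916, 7)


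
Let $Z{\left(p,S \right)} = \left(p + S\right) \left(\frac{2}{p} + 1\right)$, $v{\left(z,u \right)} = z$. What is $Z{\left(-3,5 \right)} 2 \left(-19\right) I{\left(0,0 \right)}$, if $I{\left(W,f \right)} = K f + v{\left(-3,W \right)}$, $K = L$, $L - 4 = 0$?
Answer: $76$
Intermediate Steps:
$L = 4$ ($L = 4 + 0 = 4$)
$Z{\left(p,S \right)} = \left(1 + \frac{2}{p}\right) \left(S + p\right)$ ($Z{\left(p,S \right)} = \left(S + p\right) \left(1 + \frac{2}{p}\right) = \left(1 + \frac{2}{p}\right) \left(S + p\right)$)
$K = 4$
$I{\left(W,f \right)} = -3 + 4 f$ ($I{\left(W,f \right)} = 4 f - 3 = -3 + 4 f$)
$Z{\left(-3,5 \right)} 2 \left(-19\right) I{\left(0,0 \right)} = \left(2 + 5 - 3 + 2 \cdot 5 \frac{1}{-3}\right) 2 \left(-19\right) \left(-3 + 4 \cdot 0\right) = \left(2 + 5 - 3 + 2 \cdot 5 \left(- \frac{1}{3}\right)\right) 2 \left(-19\right) \left(-3 + 0\right) = \left(2 + 5 - 3 - \frac{10}{3}\right) 2 \left(-19\right) \left(-3\right) = \frac{2}{3} \cdot 2 \left(-19\right) \left(-3\right) = \frac{4}{3} \left(-19\right) \left(-3\right) = \left(- \frac{76}{3}\right) \left(-3\right) = 76$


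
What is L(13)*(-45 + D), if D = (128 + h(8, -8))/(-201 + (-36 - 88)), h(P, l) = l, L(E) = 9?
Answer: -26541/65 ≈ -408.32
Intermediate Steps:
D = -24/65 (D = (128 - 8)/(-201 + (-36 - 88)) = 120/(-201 - 124) = 120/(-325) = 120*(-1/325) = -24/65 ≈ -0.36923)
L(13)*(-45 + D) = 9*(-45 - 24/65) = 9*(-2949/65) = -26541/65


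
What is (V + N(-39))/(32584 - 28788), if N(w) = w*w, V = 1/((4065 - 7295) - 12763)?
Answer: 83306/207909 ≈ 0.40068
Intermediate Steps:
V = -1/15993 (V = 1/(-3230 - 12763) = 1/(-15993) = -1/15993 ≈ -6.2527e-5)
N(w) = w**2
(V + N(-39))/(32584 - 28788) = (-1/15993 + (-39)**2)/(32584 - 28788) = (-1/15993 + 1521)/3796 = (24325352/15993)*(1/3796) = 83306/207909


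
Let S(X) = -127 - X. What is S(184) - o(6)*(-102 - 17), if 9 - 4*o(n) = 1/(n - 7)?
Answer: -27/2 ≈ -13.500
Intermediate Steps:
o(n) = 9/4 - 1/(4*(-7 + n)) (o(n) = 9/4 - 1/(4*(n - 7)) = 9/4 - 1/(4*(-7 + n)))
S(184) - o(6)*(-102 - 17) = (-127 - 1*184) - (-64 + 9*6)/(4*(-7 + 6))*(-102 - 17) = (-127 - 184) - (¼)*(-64 + 54)/(-1)*(-119) = -311 - (¼)*(-1)*(-10)*(-119) = -311 - 5*(-119)/2 = -311 - 1*(-595/2) = -311 + 595/2 = -27/2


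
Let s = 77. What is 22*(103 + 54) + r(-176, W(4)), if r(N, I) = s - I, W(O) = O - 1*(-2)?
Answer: 3525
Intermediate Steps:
W(O) = 2 + O (W(O) = O + 2 = 2 + O)
r(N, I) = 77 - I
22*(103 + 54) + r(-176, W(4)) = 22*(103 + 54) + (77 - (2 + 4)) = 22*157 + (77 - 1*6) = 3454 + (77 - 6) = 3454 + 71 = 3525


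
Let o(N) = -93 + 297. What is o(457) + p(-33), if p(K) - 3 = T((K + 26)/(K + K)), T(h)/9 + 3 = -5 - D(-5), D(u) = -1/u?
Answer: 666/5 ≈ 133.20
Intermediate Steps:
T(h) = -369/5 (T(h) = -27 + 9*(-5 - (-1)/(-5)) = -27 + 9*(-5 - (-1)*(-1)/5) = -27 + 9*(-5 - 1*1/5) = -27 + 9*(-5 - 1/5) = -27 + 9*(-26/5) = -27 - 234/5 = -369/5)
o(N) = 204
p(K) = -354/5 (p(K) = 3 - 369/5 = -354/5)
o(457) + p(-33) = 204 - 354/5 = 666/5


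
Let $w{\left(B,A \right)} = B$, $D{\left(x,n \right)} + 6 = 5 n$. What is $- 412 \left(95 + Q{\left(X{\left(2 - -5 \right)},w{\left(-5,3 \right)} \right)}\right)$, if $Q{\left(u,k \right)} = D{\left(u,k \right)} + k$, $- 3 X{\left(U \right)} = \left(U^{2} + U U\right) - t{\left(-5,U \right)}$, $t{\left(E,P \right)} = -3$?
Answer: $-24308$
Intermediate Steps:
$D{\left(x,n \right)} = -6 + 5 n$
$X{\left(U \right)} = -1 - \frac{2 U^{2}}{3}$ ($X{\left(U \right)} = - \frac{\left(U^{2} + U U\right) - -3}{3} = - \frac{\left(U^{2} + U^{2}\right) + 3}{3} = - \frac{2 U^{2} + 3}{3} = - \frac{3 + 2 U^{2}}{3} = -1 - \frac{2 U^{2}}{3}$)
$Q{\left(u,k \right)} = -6 + 6 k$ ($Q{\left(u,k \right)} = \left(-6 + 5 k\right) + k = -6 + 6 k$)
$- 412 \left(95 + Q{\left(X{\left(2 - -5 \right)},w{\left(-5,3 \right)} \right)}\right) = - 412 \left(95 + \left(-6 + 6 \left(-5\right)\right)\right) = - 412 \left(95 - 36\right) = \left(-412\right) 59 = -24308$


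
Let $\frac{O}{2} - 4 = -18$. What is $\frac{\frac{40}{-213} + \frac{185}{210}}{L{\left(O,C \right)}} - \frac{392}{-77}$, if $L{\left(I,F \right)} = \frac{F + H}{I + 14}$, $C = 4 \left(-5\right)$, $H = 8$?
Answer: $\frac{55291}{9372} \approx 5.8996$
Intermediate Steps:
$O = -28$ ($O = 8 + 2 \left(-18\right) = 8 - 36 = -28$)
$C = -20$
$L{\left(I,F \right)} = \frac{8 + F}{14 + I}$ ($L{\left(I,F \right)} = \frac{F + 8}{I + 14} = \frac{8 + F}{14 + I}$)
$\frac{\frac{40}{-213} + \frac{185}{210}}{L{\left(O,C \right)}} - \frac{392}{-77} = \frac{\frac{40}{-213} + \frac{185}{210}}{\frac{1}{14 - 28} \left(8 - 20\right)} - \frac{392}{-77} = \frac{40 \left(- \frac{1}{213}\right) + 185 \cdot \frac{1}{210}}{\frac{1}{-14} \left(-12\right)} - - \frac{56}{11} = \frac{- \frac{40}{213} + \frac{37}{42}}{\left(- \frac{1}{14}\right) \left(-12\right)} + \frac{56}{11} = \frac{689}{994 \cdot \frac{6}{7}} + \frac{56}{11} = \frac{689}{994} \cdot \frac{7}{6} + \frac{56}{11} = \frac{689}{852} + \frac{56}{11} = \frac{55291}{9372}$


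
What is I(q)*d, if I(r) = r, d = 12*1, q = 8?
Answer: 96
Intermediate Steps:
d = 12
I(q)*d = 8*12 = 96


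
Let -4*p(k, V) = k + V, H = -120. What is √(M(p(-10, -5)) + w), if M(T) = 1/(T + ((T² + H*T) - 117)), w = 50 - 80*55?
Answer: I*√335869595742/8787 ≈ 65.955*I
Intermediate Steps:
p(k, V) = -V/4 - k/4 (p(k, V) = -(k + V)/4 = -(V + k)/4 = -V/4 - k/4)
w = -4350 (w = 50 - 4400 = -4350)
M(T) = 1/(-117 + T² - 119*T) (M(T) = 1/(T + ((T² - 120*T) - 117)) = 1/(T + (-117 + T² - 120*T)) = 1/(-117 + T² - 119*T))
√(M(p(-10, -5)) + w) = √(1/(-117 + (-¼*(-5) - ¼*(-10))² - 119*(-¼*(-5) - ¼*(-10))) - 4350) = √(1/(-117 + (5/4 + 5/2)² - 119*(5/4 + 5/2)) - 4350) = √(1/(-117 + (15/4)² - 119*15/4) - 4350) = √(1/(-117 + 225/16 - 1785/4) - 4350) = √(1/(-8787/16) - 4350) = √(-16/8787 - 4350) = √(-38223466/8787) = I*√335869595742/8787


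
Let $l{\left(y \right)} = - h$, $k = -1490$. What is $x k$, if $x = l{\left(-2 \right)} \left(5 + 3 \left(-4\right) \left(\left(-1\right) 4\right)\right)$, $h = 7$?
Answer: $552790$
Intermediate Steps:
$l{\left(y \right)} = -7$ ($l{\left(y \right)} = \left(-1\right) 7 = -7$)
$x = -371$ ($x = - 7 \left(5 + 3 \left(-4\right) \left(\left(-1\right) 4\right)\right) = - 7 \left(5 - -48\right) = - 7 \left(5 + 48\right) = \left(-7\right) 53 = -371$)
$x k = \left(-371\right) \left(-1490\right) = 552790$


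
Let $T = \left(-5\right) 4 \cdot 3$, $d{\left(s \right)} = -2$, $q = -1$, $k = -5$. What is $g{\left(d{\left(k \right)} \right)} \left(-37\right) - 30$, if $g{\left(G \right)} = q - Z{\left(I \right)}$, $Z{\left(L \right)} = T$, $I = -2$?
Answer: $-2213$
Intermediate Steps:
$T = -60$ ($T = \left(-20\right) 3 = -60$)
$Z{\left(L \right)} = -60$
$g{\left(G \right)} = 59$ ($g{\left(G \right)} = -1 - -60 = -1 + 60 = 59$)
$g{\left(d{\left(k \right)} \right)} \left(-37\right) - 30 = 59 \left(-37\right) - 30 = -2183 - 30 = -2213$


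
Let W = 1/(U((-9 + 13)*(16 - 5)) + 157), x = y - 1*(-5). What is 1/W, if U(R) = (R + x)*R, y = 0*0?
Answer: 2313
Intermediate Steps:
y = 0
x = 5 (x = 0 - 1*(-5) = 0 + 5 = 5)
U(R) = R*(5 + R) (U(R) = (R + 5)*R = (5 + R)*R = R*(5 + R))
W = 1/2313 (W = 1/(((-9 + 13)*(16 - 5))*(5 + (-9 + 13)*(16 - 5)) + 157) = 1/((4*11)*(5 + 4*11) + 157) = 1/(44*(5 + 44) + 157) = 1/(44*49 + 157) = 1/(2156 + 157) = 1/2313 ≈ 0.00043234)
1/W = 1/(1/2313) = 2313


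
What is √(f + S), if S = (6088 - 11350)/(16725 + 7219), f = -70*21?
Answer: 3*I*√5853466967/5986 ≈ 38.343*I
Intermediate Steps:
f = -1470
S = -2631/11972 (S = -5262/23944 = -5262*1/23944 = -2631/11972 ≈ -0.21976)
√(f + S) = √(-1470 - 2631/11972) = √(-17601471/11972) = 3*I*√5853466967/5986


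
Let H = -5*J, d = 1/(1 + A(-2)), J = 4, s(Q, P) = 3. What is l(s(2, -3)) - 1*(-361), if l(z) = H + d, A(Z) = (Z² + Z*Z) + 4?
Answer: 4434/13 ≈ 341.08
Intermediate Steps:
A(Z) = 4 + 2*Z² (A(Z) = (Z² + Z²) + 4 = 2*Z² + 4 = 4 + 2*Z²)
d = 1/13 (d = 1/(1 + (4 + 2*(-2)²)) = 1/(1 + (4 + 2*4)) = 1/(1 + (4 + 8)) = 1/(1 + 12) = 1/13 ≈ 0.076923)
H = -20 (H = -5*4 = -20)
l(z) = -259/13 (l(z) = -20 + 1/13 = -259/13)
l(s(2, -3)) - 1*(-361) = -259/13 - 1*(-361) = -259/13 + 361 = 4434/13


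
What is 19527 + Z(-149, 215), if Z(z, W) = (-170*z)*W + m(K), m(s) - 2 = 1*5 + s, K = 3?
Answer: 5465487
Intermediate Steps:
m(s) = 7 + s (m(s) = 2 + (1*5 + s) = 2 + (5 + s) = 7 + s)
Z(z, W) = 10 - 170*W*z (Z(z, W) = (-170*z)*W + (7 + 3) = -170*W*z + 10 = 10 - 170*W*z)
19527 + Z(-149, 215) = 19527 + (10 - 170*215*(-149)) = 19527 + (10 + 5445950) = 19527 + 5445960 = 5465487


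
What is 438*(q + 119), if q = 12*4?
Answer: 73146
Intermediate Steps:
q = 48
438*(q + 119) = 438*(48 + 119) = 438*167 = 73146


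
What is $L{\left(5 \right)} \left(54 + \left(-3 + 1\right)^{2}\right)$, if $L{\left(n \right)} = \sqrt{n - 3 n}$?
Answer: $58 i \sqrt{10} \approx 183.41 i$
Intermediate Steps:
$L{\left(n \right)} = \sqrt{2} \sqrt{- n}$ ($L{\left(n \right)} = \sqrt{- 2 n} = \sqrt{2} \sqrt{- n}$)
$L{\left(5 \right)} \left(54 + \left(-3 + 1\right)^{2}\right) = \sqrt{2} \sqrt{\left(-1\right) 5} \left(54 + \left(-3 + 1\right)^{2}\right) = \sqrt{2} \sqrt{-5} \left(54 + \left(-2\right)^{2}\right) = \sqrt{2} i \sqrt{5} \left(54 + 4\right) = i \sqrt{10} \cdot 58 = 58 i \sqrt{10}$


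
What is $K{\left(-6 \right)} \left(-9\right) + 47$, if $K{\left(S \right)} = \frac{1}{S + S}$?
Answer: $\frac{191}{4} \approx 47.75$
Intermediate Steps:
$K{\left(S \right)} = \frac{1}{2 S}$
$K{\left(-6 \right)} \left(-9\right) + 47 = \frac{1}{2 \left(-6\right)} \left(-9\right) + 47 = \frac{1}{2} \left(- \frac{1}{6}\right) \left(-9\right) + 47 = \left(- \frac{1}{12}\right) \left(-9\right) + 47 = \frac{3}{4} + 47 = \frac{191}{4}$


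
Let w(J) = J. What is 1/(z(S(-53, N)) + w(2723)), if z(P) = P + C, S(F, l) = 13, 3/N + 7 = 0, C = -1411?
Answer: 1/1325 ≈ 0.00075472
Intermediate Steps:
N = -3/7 (N = 3/(-7 + 0) = 3/(-7) = 3*(-⅐) = -3/7 ≈ -0.42857)
z(P) = -1411 + P (z(P) = P - 1411 = -1411 + P)
1/(z(S(-53, N)) + w(2723)) = 1/((-1411 + 13) + 2723) = 1/(-1398 + 2723) = 1/1325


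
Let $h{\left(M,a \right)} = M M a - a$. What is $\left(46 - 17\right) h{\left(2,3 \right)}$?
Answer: $261$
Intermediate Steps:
$h{\left(M,a \right)} = - a + a M^{2}$ ($h{\left(M,a \right)} = M^{2} a - a = a M^{2} - a = - a + a M^{2}$)
$\left(46 - 17\right) h{\left(2,3 \right)} = \left(46 - 17\right) 3 \left(-1 + 2^{2}\right) = 29 \cdot 3 \left(-1 + 4\right) = 29 \cdot 3 \cdot 3 = 29 \cdot 9 = 261$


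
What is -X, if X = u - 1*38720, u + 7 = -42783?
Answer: 81510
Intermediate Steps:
u = -42790 (u = -7 - 42783 = -42790)
X = -81510 (X = -42790 - 1*38720 = -42790 - 38720 = -81510)
-X = -1*(-81510) = 81510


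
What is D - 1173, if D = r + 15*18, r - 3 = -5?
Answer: -905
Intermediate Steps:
r = -2 (r = 3 - 5 = -2)
D = 268 (D = -2 + 15*18 = -2 + 270 = 268)
D - 1173 = 268 - 1173 = -905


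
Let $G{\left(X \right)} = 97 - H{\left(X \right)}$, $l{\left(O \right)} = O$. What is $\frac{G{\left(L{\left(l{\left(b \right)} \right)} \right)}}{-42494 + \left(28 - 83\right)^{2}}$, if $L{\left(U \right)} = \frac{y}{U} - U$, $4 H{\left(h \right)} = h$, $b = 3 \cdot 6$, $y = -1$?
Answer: $- \frac{7309}{2841768} \approx -0.002572$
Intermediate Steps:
$b = 18$
$H{\left(h \right)} = \frac{h}{4}$
$L{\left(U \right)} = - U - \frac{1}{U}$ ($L{\left(U \right)} = - \frac{1}{U} - U = - U - \frac{1}{U}$)
$G{\left(X \right)} = 97 - \frac{X}{4}$
$\frac{G{\left(L{\left(l{\left(b \right)} \right)} \right)}}{-42494 + \left(28 - 83\right)^{2}} = \frac{97 - \frac{\left(-1\right) 18 - \frac{1}{18}}{4}}{-42494 + \left(28 - 83\right)^{2}} = \frac{97 - \frac{-18 - \frac{1}{18}}{4}}{-42494 + \left(-55\right)^{2}} = \frac{97 - \frac{-18 - \frac{1}{18}}{4}}{-42494 + 3025} = \frac{97 - - \frac{325}{72}}{-39469} = \left(97 + \frac{325}{72}\right) \left(- \frac{1}{39469}\right) = \frac{7309}{72} \left(- \frac{1}{39469}\right) = - \frac{7309}{2841768}$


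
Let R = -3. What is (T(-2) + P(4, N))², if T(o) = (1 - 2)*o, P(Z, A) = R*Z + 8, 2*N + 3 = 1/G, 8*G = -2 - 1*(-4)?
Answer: 4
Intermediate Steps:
G = ¼ (G = (-2 - 1*(-4))/8 = (-2 + 4)/8 = (⅛)*2 = ¼ ≈ 0.25000)
N = ½ (N = -3/2 + 1/(2*(¼)) = -3/2 + (½)*4 = -3/2 + 2 = ½ ≈ 0.50000)
P(Z, A) = 8 - 3*Z (P(Z, A) = -3*Z + 8 = 8 - 3*Z)
T(o) = -o
(T(-2) + P(4, N))² = (-1*(-2) + (8 - 3*4))² = (2 + (8 - 12))² = (2 - 4)² = (-2)² = 4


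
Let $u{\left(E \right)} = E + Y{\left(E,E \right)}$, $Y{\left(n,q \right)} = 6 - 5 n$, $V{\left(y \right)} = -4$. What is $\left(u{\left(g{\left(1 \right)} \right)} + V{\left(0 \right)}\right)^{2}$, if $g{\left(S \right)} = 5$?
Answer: $324$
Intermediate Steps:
$u{\left(E \right)} = 6 - 4 E$ ($u{\left(E \right)} = E - \left(-6 + 5 E\right) = 6 - 4 E$)
$\left(u{\left(g{\left(1 \right)} \right)} + V{\left(0 \right)}\right)^{2} = \left(\left(6 - 20\right) - 4\right)^{2} = \left(-14 - 4\right)^{2} = \left(-18\right)^{2} = 324$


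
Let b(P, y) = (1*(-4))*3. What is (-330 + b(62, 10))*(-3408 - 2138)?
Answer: 1896732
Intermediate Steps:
b(P, y) = -12 (b(P, y) = -4*3 = -12)
(-330 + b(62, 10))*(-3408 - 2138) = (-330 - 12)*(-3408 - 2138) = -342*(-5546) = 1896732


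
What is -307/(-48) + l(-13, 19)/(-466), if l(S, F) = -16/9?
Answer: 214721/33552 ≈ 6.3997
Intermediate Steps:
l(S, F) = -16/9 (l(S, F) = -16*⅑ = -16/9)
-307/(-48) + l(-13, 19)/(-466) = -307/(-48) - 16/9/(-466) = -307*(-1/48) - 16/9*(-1/466) = 307/48 + 8/2097 = 214721/33552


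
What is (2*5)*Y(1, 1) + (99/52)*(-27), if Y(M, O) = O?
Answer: -2153/52 ≈ -41.404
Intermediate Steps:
(2*5)*Y(1, 1) + (99/52)*(-27) = (2*5)*1 + (99/52)*(-27) = 10*1 + (99*(1/52))*(-27) = 10 + (99/52)*(-27) = 10 - 2673/52 = -2153/52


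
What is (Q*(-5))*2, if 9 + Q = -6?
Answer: 150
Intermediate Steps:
Q = -15 (Q = -9 - 6 = -15)
(Q*(-5))*2 = -15*(-5)*2 = 75*2 = 150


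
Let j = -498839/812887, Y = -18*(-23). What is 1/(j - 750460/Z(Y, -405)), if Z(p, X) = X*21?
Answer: 1382720787/121159310465 ≈ 0.011412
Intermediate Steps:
Y = 414
Z(p, X) = 21*X
j = -498839/812887 (j = -498839*1/812887 = -498839/812887 ≈ -0.61366)
1/(j - 750460/Z(Y, -405)) = 1/(-498839/812887 - 750460/(21*(-405))) = 1/(-498839/812887 - 750460/(-8505)) = 1/(-498839/812887 - 750460*(-1/8505)) = 1/(-498839/812887 + 150092/1701) = 1/(121159310465/1382720787) = 1382720787/121159310465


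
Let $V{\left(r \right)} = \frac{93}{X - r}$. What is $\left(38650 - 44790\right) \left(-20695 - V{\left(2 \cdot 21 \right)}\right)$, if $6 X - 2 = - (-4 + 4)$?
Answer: $\frac{3176339888}{25} \approx 1.2705 \cdot 10^{8}$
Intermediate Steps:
$X = \frac{1}{3}$ ($X = \frac{1}{3} + \frac{\left(-1\right) \left(-4 + 4\right)}{6} = \frac{1}{3} + \frac{\left(-1\right) 0}{6} = \frac{1}{3} + \frac{1}{6} \cdot 0 = \frac{1}{3} + 0 = \frac{1}{3} \approx 0.33333$)
$V{\left(r \right)} = \frac{93}{\frac{1}{3} - r}$
$\left(38650 - 44790\right) \left(-20695 - V{\left(2 \cdot 21 \right)}\right) = \left(38650 - 44790\right) \left(-20695 - - \frac{279}{-1 + 3 \cdot 2 \cdot 21}\right) = - 6140 \left(-20695 - - \frac{279}{-1 + 3 \cdot 42}\right) = - 6140 \left(-20695 - - \frac{279}{-1 + 126}\right) = - 6140 \left(-20695 - - \frac{279}{125}\right) = - 6140 \left(-20695 + \frac{279}{125}\right) = \left(-6140\right) \left(- \frac{2586596}{125}\right) = \frac{3176339888}{25}$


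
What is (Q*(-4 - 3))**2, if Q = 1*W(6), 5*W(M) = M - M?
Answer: 0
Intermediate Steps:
W(M) = 0 (W(M) = (M - M)/5 = (1/5)*0 = 0)
Q = 0 (Q = 1*0 = 0)
(Q*(-4 - 3))**2 = (0*(-4 - 3))**2 = (0*(-7))**2 = 0**2 = 0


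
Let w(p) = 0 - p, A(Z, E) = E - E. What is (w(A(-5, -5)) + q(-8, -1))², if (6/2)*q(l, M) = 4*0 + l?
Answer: 64/9 ≈ 7.1111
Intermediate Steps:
A(Z, E) = 0
q(l, M) = l/3 (q(l, M) = (4*0 + l)/3 = (0 + l)/3 = l/3)
w(p) = -p
(w(A(-5, -5)) + q(-8, -1))² = (-1*0 + (⅓)*(-8))² = (0 - 8/3)² = (-8/3)² = 64/9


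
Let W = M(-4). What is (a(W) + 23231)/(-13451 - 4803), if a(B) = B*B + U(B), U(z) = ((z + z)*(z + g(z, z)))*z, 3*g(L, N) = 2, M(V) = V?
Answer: -69421/54762 ≈ -1.2677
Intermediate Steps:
g(L, N) = ⅔ (g(L, N) = (⅓)*2 = ⅔)
W = -4
U(z) = 2*z²*(⅔ + z) (U(z) = ((z + z)*(z + ⅔))*z = ((2*z)*(⅔ + z))*z = (2*z*(⅔ + z))*z = 2*z²*(⅔ + z))
a(B) = B² + B²*(4/3 + 2*B) (a(B) = B*B + B²*(4/3 + 2*B) = B² + B²*(4/3 + 2*B))
(a(W) + 23231)/(-13451 - 4803) = ((⅓)*(-4)²*(7 + 6*(-4)) + 23231)/(-13451 - 4803) = ((⅓)*16*(7 - 24) + 23231)/(-18254) = ((⅓)*16*(-17) + 23231)*(-1/18254) = (-272/3 + 23231)*(-1/18254) = (69421/3)*(-1/18254) = -69421/54762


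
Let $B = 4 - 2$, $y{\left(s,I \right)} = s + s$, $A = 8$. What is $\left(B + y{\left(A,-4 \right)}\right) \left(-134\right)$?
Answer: $-2412$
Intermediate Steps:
$y{\left(s,I \right)} = 2 s$
$B = 2$ ($B = 4 - 2 = 2$)
$\left(B + y{\left(A,-4 \right)}\right) \left(-134\right) = \left(2 + 2 \cdot 8\right) \left(-134\right) = \left(2 + 16\right) \left(-134\right) = 18 \left(-134\right) = -2412$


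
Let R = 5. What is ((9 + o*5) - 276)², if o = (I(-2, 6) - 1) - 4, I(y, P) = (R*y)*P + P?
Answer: 315844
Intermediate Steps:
I(y, P) = P + 5*P*y (I(y, P) = (5*y)*P + P = 5*P*y + P = P + 5*P*y)
o = -59 (o = (6*(1 + 5*(-2)) - 1) - 4 = (6*(1 - 10) - 1) - 4 = (6*(-9) - 1) - 4 = (-54 - 1) - 4 = -55 - 4 = -59)
((9 + o*5) - 276)² = ((9 - 59*5) - 276)² = ((9 - 295) - 276)² = (-286 - 276)² = (-562)² = 315844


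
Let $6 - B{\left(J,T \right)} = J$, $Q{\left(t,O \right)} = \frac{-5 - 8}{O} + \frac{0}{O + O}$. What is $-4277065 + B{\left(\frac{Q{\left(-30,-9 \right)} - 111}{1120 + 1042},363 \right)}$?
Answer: $- \frac{41611506518}{9729} \approx -4.2771 \cdot 10^{6}$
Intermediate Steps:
$Q{\left(t,O \right)} = - \frac{13}{O}$ ($Q{\left(t,O \right)} = \frac{-5 - 8}{O} + \frac{0}{2 O} = - \frac{13}{O} + 0 \frac{1}{2 O} = - \frac{13}{O} + 0 = - \frac{13}{O}$)
$B{\left(J,T \right)} = 6 - J$
$-4277065 + B{\left(\frac{Q{\left(-30,-9 \right)} - 111}{1120 + 1042},363 \right)} = -4277065 + \left(6 - \frac{- \frac{13}{-9} - 111}{1120 + 1042}\right) = -4277065 + \left(6 - \frac{\left(-13\right) \left(- \frac{1}{9}\right) - 111}{2162}\right) = -4277065 + \left(6 - \left(\frac{13}{9} - 111\right) \frac{1}{2162}\right) = -4277065 + \left(6 - \left(- \frac{986}{9}\right) \frac{1}{2162}\right) = -4277065 + \left(6 - - \frac{493}{9729}\right) = -4277065 + \left(6 + \frac{493}{9729}\right) = -4277065 + \frac{58867}{9729} = - \frac{41611506518}{9729}$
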